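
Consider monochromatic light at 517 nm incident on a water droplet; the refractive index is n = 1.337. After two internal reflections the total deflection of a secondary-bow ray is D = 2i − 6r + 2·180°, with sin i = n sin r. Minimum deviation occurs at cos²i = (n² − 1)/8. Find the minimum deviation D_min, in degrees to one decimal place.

cos²i = (1.78757 − 1)/8 = 0.09845; i = arccos(0.31376) = 71.714°.
sin r = sin 71.714°/1.337 = 0.71017; r = 45.249°.
D_min = 2·71.714° − 6·45.249° + 360° = 231.934°.

231.9°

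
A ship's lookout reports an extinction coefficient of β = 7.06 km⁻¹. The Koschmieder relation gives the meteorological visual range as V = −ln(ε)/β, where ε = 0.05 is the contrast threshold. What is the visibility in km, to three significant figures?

V = −ln(0.05) / 7.06 = 2.996 / 7.06 = 0.4243 km.

0.424 km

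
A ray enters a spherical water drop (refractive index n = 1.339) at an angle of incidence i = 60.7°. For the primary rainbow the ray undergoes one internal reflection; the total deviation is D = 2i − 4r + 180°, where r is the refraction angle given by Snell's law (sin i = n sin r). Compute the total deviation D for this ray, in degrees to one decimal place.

sin r = sin 60.7° / 1.339 = 0.8721/1.339 = 0.6513; r = 40.64°.
D = 2·60.7° − 4·40.64° + 180° = 121.40° − 162.55° + 180° = 138.85°.

138.8°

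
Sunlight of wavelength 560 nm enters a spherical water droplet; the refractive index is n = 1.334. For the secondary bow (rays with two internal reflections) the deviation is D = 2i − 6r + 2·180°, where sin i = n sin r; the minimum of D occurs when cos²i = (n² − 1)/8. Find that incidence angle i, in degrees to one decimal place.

71.8°

cos²i = (1.334² − 1)/8 = (1.77956 − 1)/8 = 0.09744.
cos i = 0.31216, so i = 71.810°.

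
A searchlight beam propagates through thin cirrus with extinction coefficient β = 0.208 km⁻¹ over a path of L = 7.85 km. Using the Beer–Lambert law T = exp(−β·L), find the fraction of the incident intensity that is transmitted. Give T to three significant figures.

τ = β·L = 0.208 × 7.85 = 1.6328.
T = exp(−1.6328) = 0.1954.

0.195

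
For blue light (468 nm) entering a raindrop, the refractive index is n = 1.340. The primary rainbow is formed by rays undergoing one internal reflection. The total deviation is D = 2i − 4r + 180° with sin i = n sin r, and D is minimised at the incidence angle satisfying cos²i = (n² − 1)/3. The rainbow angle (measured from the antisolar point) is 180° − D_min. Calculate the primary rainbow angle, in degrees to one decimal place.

cos²i = (1.79560 − 1)/3 = 0.26520; i = arccos(0.51498) = 59.004°.
sin r = sin 59.004°/1.340 = 0.63971; r = 39.770°.
D_min = 2·59.004° − 4·39.770° + 180° = 138.929°.
Rainbow angle = 180° − D_min = 41.071°.

41.1°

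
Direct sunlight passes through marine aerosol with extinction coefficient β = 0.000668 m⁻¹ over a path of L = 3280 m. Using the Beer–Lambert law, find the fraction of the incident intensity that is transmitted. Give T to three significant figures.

τ = β·L = 0.000668 × 3280 = 2.1910.
T = exp(−2.1910) = 0.1118.

0.112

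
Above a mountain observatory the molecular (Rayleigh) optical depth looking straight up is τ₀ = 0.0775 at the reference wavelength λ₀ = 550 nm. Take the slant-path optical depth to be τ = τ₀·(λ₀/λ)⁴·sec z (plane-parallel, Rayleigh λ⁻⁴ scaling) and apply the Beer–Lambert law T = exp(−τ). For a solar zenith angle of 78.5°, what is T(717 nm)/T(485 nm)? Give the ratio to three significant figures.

1.66

Airmass: sec 78.5° = 5.0159.
τ(717 nm) = 0.0775 × (550/717)⁴ × 5.0159 = 0.0775 × 0.3462 × 5.0159 = 0.1346.
τ(485 nm) = 0.0775 × (550/485)⁴ × 5.0159 = 0.0775 × 1.6538 × 5.0159 = 0.6429.
T(717)/T(485) = exp(τ_B − τ_A) = exp(0.5083) = 1.6624.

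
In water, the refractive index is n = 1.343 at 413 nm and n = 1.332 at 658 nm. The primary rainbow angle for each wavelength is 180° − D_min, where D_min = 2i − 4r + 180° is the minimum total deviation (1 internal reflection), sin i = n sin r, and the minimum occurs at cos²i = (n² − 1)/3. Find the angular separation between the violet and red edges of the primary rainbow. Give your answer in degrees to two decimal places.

At 413 nm (n = 1.343): cos²i = 0.26788 → i = 58.830°, r = 39.577°, D_min = 139.354°, rainbow angle = 40.646°.
At 658 nm (n = 1.332): cos²i = 0.25807 → i = 59.469°, r = 40.290°, D_min = 137.776°, rainbow angle = 42.224°.
Angular width = |40.646° − 42.224°| = 1.578°.

1.58°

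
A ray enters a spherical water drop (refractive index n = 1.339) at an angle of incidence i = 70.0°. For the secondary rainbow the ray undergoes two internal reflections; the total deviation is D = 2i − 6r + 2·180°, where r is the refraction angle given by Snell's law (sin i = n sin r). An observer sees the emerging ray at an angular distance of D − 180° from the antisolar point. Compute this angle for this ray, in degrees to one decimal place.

52.6°

sin r = sin 70.0° / 1.339 = 0.9397/1.339 = 0.7018; r = 44.57°.
D = 2·70.0° − 6·44.57° + 2·180° = 140.00° − 267.42° + 360° = 232.58°.
Angle from antisolar point = D − 180° = 52.58°.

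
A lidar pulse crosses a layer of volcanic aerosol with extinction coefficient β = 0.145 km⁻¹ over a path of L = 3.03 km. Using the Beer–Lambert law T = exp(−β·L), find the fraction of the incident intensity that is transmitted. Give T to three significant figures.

τ = β·L = 0.145 × 3.03 = 0.4393.
T = exp(−0.4393) = 0.6445.

0.644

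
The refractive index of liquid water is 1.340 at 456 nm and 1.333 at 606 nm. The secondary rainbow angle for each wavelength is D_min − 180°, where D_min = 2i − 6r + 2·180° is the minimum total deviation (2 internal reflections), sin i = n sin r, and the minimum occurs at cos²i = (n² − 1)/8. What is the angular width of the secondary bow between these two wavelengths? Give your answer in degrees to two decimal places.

At 456 nm (n = 1.340): cos²i = 0.09945 → i = 71.618°, r = 45.088°, D_min = 232.709°, rainbow angle = 52.709°.
At 606 nm (n = 1.333): cos²i = 0.09711 → i = 71.843°, r = 45.466°, D_min = 230.891°, rainbow angle = 50.891°.
Angular width = |52.709° − 50.891°| = 1.818°.

1.82°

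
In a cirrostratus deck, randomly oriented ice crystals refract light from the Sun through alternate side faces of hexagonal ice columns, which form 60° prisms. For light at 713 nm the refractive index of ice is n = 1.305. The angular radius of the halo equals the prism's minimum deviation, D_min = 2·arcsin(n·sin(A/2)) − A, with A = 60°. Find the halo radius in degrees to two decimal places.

21.46°

n·sin(A/2) = 1.305 × sin 30° = 1.305 × 0.5000 = 0.6525.
D_min = 2·arcsin(0.6525) − 60° = 2 × 40.730° − 60° = 21.461°.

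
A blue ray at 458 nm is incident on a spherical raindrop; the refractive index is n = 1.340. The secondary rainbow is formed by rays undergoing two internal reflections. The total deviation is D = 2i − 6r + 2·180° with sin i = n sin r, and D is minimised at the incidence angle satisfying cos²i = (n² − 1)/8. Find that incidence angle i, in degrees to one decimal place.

cos²i = (1.340² − 1)/8 = (1.79560 − 1)/8 = 0.09945.
cos i = 0.31536, so i = 71.618°.

71.6°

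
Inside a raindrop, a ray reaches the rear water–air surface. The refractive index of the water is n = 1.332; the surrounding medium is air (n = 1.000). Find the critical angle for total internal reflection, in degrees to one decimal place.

sin θ_c = n_air / n = 1.000 / 1.332 = 0.7508.
θ_c = arcsin(0.7508) = 48.66°.

48.7°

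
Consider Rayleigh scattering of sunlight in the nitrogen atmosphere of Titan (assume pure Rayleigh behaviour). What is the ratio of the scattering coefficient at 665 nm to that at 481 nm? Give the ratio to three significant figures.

0.274

Rayleigh scattering ∝ λ⁻⁴, so the ratio of coefficients is the inverse fourth power of the wavelength ratio.
σ(665)/σ(481) = (481/665)⁴ = (0.7233)⁴ = 0.2737.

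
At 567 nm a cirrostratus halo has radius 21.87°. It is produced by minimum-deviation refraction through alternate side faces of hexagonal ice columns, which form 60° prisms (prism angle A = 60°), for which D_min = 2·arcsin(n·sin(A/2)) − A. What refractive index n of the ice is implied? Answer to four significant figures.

1.310

Rearranging: n = sin((D_min + A)/2) / sin(A/2).
(D_min + A)/2 = (21.87° + 60°)/2 = 40.935°.
n = sin 40.935° / sin 30° = 0.6552 / 0.5000 = 1.3104.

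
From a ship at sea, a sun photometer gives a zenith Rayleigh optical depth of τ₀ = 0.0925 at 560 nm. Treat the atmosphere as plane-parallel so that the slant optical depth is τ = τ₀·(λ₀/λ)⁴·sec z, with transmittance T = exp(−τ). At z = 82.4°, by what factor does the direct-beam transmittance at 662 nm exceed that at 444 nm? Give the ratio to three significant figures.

4.10

Airmass: sec 82.4° = 7.5611.
τ(662 nm) = 0.0925 × (560/662)⁴ × 7.5611 = 0.0925 × 0.5121 × 7.5611 = 0.3581.
τ(444 nm) = 0.0925 × (560/444)⁴ × 7.5611 = 0.0925 × 2.5306 × 7.5611 = 1.7699.
T(662)/T(444) = exp(τ_B − τ_A) = exp(1.4118) = 4.1031.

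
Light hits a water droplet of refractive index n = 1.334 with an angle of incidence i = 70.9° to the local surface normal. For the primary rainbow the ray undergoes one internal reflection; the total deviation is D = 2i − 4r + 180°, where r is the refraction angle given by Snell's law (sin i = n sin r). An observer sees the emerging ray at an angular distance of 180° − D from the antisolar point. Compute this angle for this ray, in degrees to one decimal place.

38.6°

sin r = sin 70.9° / 1.334 = 0.9449/1.334 = 0.7084; r = 45.10°.
D = 2·70.9° − 4·45.10° + 180° = 141.80° − 180.41° + 180° = 141.39°.
Angle from antisolar point = 180° − D = 38.61°.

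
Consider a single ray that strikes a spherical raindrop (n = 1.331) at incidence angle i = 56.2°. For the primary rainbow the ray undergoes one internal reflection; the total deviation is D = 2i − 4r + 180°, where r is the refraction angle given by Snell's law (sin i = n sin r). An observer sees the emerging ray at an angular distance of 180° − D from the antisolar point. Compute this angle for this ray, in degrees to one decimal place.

42.1°

sin r = sin 56.2° / 1.331 = 0.8310/1.331 = 0.6243; r = 38.63°.
D = 2·56.2° − 4·38.63° + 180° = 112.40° − 154.53° + 180° = 137.87°.
Angle from antisolar point = 180° − D = 42.13°.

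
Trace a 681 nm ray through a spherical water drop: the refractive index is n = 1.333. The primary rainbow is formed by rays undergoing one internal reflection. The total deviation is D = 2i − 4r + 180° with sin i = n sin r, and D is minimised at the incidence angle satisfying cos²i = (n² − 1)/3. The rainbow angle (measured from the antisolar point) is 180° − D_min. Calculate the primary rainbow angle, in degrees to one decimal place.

cos²i = (1.77689 − 1)/3 = 0.25896; i = arccos(0.50888) = 59.410°.
sin r = sin 59.410°/1.333 = 0.64579; r = 40.225°.
D_min = 2·59.410° − 4·40.225° + 180° = 137.922°.
Rainbow angle = 180° − D_min = 42.078°.

42.1°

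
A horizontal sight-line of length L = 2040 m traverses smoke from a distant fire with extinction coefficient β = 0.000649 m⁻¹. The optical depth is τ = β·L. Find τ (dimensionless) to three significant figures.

τ = β·L = 0.000649 × 2040 = 1.3240.

1.32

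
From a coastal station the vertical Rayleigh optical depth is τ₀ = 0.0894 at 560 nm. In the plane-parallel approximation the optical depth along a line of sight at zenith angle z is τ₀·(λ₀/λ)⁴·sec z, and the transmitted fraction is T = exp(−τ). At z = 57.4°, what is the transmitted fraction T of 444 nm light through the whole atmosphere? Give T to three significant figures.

sec 57.4° = 1.8561.
τ = 0.0894 × (560/444)⁴ × 1.8561 = 0.0894 × 2.5306 × 1.8561 = 0.4199.
T = exp(−0.4199) = 0.6571.

0.657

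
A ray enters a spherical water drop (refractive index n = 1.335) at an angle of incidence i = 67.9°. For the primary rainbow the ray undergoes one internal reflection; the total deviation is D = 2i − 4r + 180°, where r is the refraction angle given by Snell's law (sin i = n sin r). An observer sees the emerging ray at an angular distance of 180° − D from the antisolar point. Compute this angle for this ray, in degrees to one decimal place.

40.0°

sin r = sin 67.9° / 1.335 = 0.9265/1.335 = 0.6940; r = 43.95°.
D = 2·67.9° − 4·43.95° + 180° = 135.80° − 175.80° + 180° = 140.00°.
Angle from antisolar point = 180° − D = 40.00°.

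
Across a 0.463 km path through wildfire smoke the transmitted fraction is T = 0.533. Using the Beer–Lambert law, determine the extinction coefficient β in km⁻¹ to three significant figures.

Beer–Lambert: T = exp(−βL) ⇒ β = −ln(T)/L = −ln(0.533)/0.463 = 0.6292/0.463 = 1.359 km⁻¹.

1.36 km⁻¹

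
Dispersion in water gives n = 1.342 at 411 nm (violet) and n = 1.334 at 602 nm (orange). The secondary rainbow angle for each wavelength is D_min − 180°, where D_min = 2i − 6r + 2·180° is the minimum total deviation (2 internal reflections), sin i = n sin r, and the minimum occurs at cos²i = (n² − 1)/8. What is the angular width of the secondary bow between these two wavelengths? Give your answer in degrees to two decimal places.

2.07°

At 411 nm (n = 1.342): cos²i = 0.10012 → i = 71.554°, r = 44.981°, D_min = 233.222°, rainbow angle = 53.222°.
At 602 nm (n = 1.334): cos²i = 0.09744 → i = 71.810°, r = 45.411°, D_min = 231.153°, rainbow angle = 51.153°.
Angular width = |53.222° − 51.153°| = 2.070°.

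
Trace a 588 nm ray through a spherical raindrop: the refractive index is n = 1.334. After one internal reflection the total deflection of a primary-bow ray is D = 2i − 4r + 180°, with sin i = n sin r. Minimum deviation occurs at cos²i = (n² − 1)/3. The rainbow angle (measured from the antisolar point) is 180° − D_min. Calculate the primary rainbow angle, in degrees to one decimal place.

41.9°

cos²i = (1.77956 − 1)/3 = 0.25985; i = arccos(0.50976) = 59.352°.
sin r = sin 59.352°/1.334 = 0.64492; r = 40.159°.
D_min = 2·59.352° − 4·40.159° + 180° = 138.067°.
Rainbow angle = 180° − D_min = 41.933°.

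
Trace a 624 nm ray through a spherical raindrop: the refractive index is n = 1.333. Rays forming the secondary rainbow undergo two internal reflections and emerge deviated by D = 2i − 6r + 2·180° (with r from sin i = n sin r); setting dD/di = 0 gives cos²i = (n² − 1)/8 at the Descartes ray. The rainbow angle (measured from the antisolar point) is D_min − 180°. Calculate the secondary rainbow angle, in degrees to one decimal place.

50.9°

cos²i = (1.77689 − 1)/8 = 0.09711; i = arccos(0.31163) = 71.843°.
sin r = sin 71.843°/1.333 = 0.71283; r = 45.466°.
D_min = 2·71.843° − 6·45.466° + 360° = 230.891°.
Rainbow angle = D_min − 180° = 50.891°.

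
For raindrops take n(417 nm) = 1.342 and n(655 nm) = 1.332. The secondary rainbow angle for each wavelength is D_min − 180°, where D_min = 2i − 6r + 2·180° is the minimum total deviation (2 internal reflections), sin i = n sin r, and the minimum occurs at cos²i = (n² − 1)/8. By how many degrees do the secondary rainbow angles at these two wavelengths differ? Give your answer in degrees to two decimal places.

2.59°

At 417 nm (n = 1.342): cos²i = 0.10012 → i = 71.554°, r = 44.981°, D_min = 233.222°, rainbow angle = 53.222°.
At 655 nm (n = 1.332): cos²i = 0.09678 → i = 71.875°, r = 45.520°, D_min = 230.628°, rainbow angle = 50.628°.
Angular width = |53.222° − 50.628°| = 2.594°.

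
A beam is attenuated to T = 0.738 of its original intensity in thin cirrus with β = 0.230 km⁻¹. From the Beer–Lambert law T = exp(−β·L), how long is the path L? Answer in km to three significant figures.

Beer–Lambert: T = exp(−βL) ⇒ L = −ln(T)/β = −ln(0.738)/0.230 = 0.3038/0.230 = 1.321 km.

1.32 km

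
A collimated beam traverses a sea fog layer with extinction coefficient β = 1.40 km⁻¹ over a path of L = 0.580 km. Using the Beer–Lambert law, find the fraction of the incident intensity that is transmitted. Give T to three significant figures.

0.444

τ = β·L = 1.40 × 0.580 = 0.8120.
T = exp(−0.8120) = 0.4440.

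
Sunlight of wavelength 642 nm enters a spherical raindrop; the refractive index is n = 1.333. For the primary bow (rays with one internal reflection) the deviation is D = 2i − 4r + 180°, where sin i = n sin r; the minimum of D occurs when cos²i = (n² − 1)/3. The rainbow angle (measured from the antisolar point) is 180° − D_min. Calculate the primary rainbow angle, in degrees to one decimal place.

cos²i = (1.77689 − 1)/3 = 0.25896; i = arccos(0.50888) = 59.410°.
sin r = sin 59.410°/1.333 = 0.64579; r = 40.225°.
D_min = 2·59.410° − 4·40.225° + 180° = 137.922°.
Rainbow angle = 180° − D_min = 42.078°.

42.1°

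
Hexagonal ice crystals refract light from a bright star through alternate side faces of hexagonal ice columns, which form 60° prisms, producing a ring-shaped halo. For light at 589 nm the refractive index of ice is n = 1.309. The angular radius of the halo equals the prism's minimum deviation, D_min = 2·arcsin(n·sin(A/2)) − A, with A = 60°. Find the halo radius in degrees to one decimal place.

21.8°

n·sin(A/2) = 1.309 × sin 30° = 1.309 × 0.5000 = 0.6545.
D_min = 2·arcsin(0.6545) − 60° = 2 × 40.882° − 60° = 21.763°.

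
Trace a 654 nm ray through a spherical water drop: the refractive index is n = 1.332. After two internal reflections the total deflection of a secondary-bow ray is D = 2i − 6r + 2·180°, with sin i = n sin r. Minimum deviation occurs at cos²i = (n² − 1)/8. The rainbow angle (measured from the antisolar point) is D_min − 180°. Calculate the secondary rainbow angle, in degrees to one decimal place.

50.6°

cos²i = (1.77422 − 1)/8 = 0.09678; i = arccos(0.31109) = 71.875°.
sin r = sin 71.875°/1.332 = 0.71350; r = 45.520°.
D_min = 2·71.875° − 6·45.520° + 360° = 230.628°.
Rainbow angle = D_min − 180° = 50.628°.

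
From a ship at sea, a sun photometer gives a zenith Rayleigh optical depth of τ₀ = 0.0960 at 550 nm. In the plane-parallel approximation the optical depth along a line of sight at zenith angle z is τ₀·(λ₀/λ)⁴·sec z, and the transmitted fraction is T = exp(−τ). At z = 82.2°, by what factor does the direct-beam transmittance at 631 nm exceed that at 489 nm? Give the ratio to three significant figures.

Airmass: sec 82.2° = 7.3684.
τ(631 nm) = 0.0960 × (550/631)⁴ × 7.3684 = 0.0960 × 0.5772 × 7.3684 = 0.4083.
τ(489 nm) = 0.0960 × (550/489)⁴ × 7.3684 = 0.0960 × 1.6004 × 7.3684 = 1.1320.
T(631)/T(489) = exp(τ_B − τ_A) = exp(0.7237) = 2.0621.

2.06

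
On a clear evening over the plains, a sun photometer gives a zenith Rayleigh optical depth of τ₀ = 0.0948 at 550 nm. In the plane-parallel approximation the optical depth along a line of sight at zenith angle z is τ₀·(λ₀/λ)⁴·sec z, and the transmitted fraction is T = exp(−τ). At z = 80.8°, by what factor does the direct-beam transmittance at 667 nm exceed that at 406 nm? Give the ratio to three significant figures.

5.60

Airmass: sec 80.8° = 6.2546.
τ(667 nm) = 0.0948 × (550/667)⁴ × 6.2546 = 0.0948 × 0.4623 × 6.2546 = 0.2741.
τ(406 nm) = 0.0948 × (550/406)⁴ × 6.2546 = 0.0948 × 3.3678 × 6.2546 = 1.9969.
T(667)/T(406) = exp(τ_B − τ_A) = exp(1.7228) = 5.6000.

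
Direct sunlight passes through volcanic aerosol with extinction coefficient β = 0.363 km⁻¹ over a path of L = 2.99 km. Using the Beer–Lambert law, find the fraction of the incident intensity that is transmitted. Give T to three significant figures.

τ = β·L = 0.363 × 2.99 = 1.0854.
T = exp(−1.0854) = 0.3378.

0.338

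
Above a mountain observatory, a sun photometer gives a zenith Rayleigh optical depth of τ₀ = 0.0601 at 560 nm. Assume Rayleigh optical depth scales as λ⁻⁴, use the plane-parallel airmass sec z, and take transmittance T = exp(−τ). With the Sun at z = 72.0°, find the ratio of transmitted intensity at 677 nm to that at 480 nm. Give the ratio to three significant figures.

1.31

Airmass: sec 72.0° = 3.2361.
τ(677 nm) = 0.0601 × (560/677)⁴ × 3.2361 = 0.0601 × 0.4682 × 3.2361 = 0.0911.
τ(480 nm) = 0.0601 × (560/480)⁴ × 3.2361 = 0.0601 × 1.8526 × 3.2361 = 0.3603.
T(677)/T(480) = exp(τ_B − τ_A) = exp(0.2693) = 1.3090.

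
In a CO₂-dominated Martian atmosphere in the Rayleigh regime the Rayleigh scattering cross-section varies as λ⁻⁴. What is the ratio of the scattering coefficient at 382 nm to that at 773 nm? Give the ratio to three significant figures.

Rayleigh scattering ∝ λ⁻⁴, so the ratio of coefficients is the inverse fourth power of the wavelength ratio.
σ(382)/σ(773) = (773/382)⁴ = (2.0236)⁴ = 16.77.

16.8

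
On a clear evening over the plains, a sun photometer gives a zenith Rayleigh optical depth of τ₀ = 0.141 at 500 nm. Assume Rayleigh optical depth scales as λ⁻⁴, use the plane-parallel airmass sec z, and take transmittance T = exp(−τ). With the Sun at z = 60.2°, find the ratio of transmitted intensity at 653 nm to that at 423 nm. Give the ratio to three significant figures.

Airmass: sec 60.2° = 2.0122.
τ(653 nm) = 0.141 × (500/653)⁴ × 2.0122 = 0.141 × 0.3437 × 2.0122 = 0.0975.
τ(423 nm) = 0.141 × (500/423)⁴ × 2.0122 = 0.141 × 1.9522 × 2.0122 = 0.5539.
T(653)/T(423) = exp(τ_B − τ_A) = exp(0.4563) = 1.5783.

1.58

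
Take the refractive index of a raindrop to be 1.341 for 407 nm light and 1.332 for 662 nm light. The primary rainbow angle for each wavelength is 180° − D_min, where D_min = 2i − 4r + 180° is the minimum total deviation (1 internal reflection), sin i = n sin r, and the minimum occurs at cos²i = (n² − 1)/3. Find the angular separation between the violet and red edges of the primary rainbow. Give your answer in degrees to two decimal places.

At 407 nm (n = 1.341): cos²i = 0.26609 → i = 58.946°, r = 39.705°, D_min = 139.071°, rainbow angle = 40.929°.
At 662 nm (n = 1.332): cos²i = 0.25807 → i = 59.469°, r = 40.290°, D_min = 137.776°, rainbow angle = 42.224°.
Angular width = |40.929° − 42.224°| = 1.295°.

1.29°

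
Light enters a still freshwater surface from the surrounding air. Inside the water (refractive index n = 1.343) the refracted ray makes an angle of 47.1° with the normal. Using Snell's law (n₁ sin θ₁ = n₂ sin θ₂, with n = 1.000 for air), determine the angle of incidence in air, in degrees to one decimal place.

79.7°

Snell: sin θ_i = n · sin θ_r = 1.343 × sin 47.1° = 1.343 × 0.7325 = 0.9838.
θ_i = arcsin(0.9838) = 79.67°.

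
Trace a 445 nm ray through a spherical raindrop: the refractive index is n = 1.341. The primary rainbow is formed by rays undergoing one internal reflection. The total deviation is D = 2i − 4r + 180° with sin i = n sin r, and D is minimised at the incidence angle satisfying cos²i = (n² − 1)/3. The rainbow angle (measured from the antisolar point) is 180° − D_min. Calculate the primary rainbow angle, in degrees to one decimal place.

cos²i = (1.79828 − 1)/3 = 0.26609; i = arccos(0.51584) = 58.946°.
sin r = sin 58.946°/1.341 = 0.63884; r = 39.705°.
D_min = 2·58.946° − 4·39.705° + 180° = 139.071°.
Rainbow angle = 180° − D_min = 40.929°.

40.9°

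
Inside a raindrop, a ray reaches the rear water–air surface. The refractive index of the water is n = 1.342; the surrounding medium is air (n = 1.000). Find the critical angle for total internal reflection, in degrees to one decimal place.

sin θ_c = n_air / n = 1.000 / 1.342 = 0.7452.
θ_c = arcsin(0.7452) = 48.17°.

48.2°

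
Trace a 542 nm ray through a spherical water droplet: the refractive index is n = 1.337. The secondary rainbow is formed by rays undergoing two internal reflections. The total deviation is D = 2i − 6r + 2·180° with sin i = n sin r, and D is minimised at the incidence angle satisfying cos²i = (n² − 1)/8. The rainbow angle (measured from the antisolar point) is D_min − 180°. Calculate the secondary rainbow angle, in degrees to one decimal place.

51.9°

cos²i = (1.78757 − 1)/8 = 0.09845; i = arccos(0.31376) = 71.714°.
sin r = sin 71.714°/1.337 = 0.71017; r = 45.249°.
D_min = 2·71.714° − 6·45.249° + 360° = 231.934°.
Rainbow angle = D_min − 180° = 51.934°.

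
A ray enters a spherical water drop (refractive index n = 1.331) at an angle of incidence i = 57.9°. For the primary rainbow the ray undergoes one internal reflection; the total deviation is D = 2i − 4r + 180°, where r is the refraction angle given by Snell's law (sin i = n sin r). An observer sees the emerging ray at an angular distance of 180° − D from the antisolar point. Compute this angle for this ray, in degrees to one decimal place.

sin r = sin 57.9° / 1.331 = 0.8471/1.331 = 0.6365; r = 39.53°.
D = 2·57.9° − 4·39.53° + 180° = 115.80° − 158.11° + 180° = 137.69°.
Angle from antisolar point = 180° − D = 42.31°.

42.3°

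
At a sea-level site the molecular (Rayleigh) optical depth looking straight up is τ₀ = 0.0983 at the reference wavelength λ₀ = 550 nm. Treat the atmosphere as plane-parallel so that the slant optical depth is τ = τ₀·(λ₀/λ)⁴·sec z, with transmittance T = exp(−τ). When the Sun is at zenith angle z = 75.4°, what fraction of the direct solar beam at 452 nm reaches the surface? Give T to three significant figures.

sec 75.4° = 3.9672.
τ = 0.0983 × (550/452)⁴ × 3.9672 = 0.0983 × 2.1923 × 3.9672 = 0.8549.
T = exp(−0.8549) = 0.4253.

0.425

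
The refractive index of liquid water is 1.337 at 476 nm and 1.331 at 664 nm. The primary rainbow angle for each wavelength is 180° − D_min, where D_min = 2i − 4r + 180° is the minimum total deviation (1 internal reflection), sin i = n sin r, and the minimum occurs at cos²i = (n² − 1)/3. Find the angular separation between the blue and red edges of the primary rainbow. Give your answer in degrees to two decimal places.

0.87°

At 476 nm (n = 1.337): cos²i = 0.26252 → i = 59.178°, r = 39.964°, D_min = 138.500°, rainbow angle = 41.500°.
At 664 nm (n = 1.331): cos²i = 0.25719 → i = 59.527°, r = 40.356°, D_min = 137.630°, rainbow angle = 42.370°.
Angular width = |41.500° − 42.370°| = 0.870°.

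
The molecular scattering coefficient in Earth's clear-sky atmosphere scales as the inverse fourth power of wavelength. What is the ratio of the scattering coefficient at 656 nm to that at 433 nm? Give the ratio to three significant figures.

Rayleigh scattering ∝ λ⁻⁴, so the ratio of coefficients is the inverse fourth power of the wavelength ratio.
σ(656)/σ(433) = (433/656)⁴ = (0.6601)⁴ = 0.1898.

0.190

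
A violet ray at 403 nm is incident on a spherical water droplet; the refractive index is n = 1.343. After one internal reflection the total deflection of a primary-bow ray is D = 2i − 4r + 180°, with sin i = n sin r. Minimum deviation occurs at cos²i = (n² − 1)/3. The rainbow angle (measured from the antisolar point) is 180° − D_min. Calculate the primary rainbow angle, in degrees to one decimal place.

40.6°

cos²i = (1.80365 − 1)/3 = 0.26788; i = arccos(0.51757) = 58.830°.
sin r = sin 58.830°/1.343 = 0.63711; r = 39.577°.
D_min = 2·58.830° − 4·39.577° + 180° = 139.354°.
Rainbow angle = 180° − D_min = 40.646°.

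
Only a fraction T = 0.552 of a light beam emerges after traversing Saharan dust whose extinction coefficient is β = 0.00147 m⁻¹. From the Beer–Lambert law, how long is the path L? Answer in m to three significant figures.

404 m

Beer–Lambert: T = exp(−βL) ⇒ L = −ln(T)/β = −ln(0.552)/0.00147 = 0.5942/0.00147 = 404.2 m.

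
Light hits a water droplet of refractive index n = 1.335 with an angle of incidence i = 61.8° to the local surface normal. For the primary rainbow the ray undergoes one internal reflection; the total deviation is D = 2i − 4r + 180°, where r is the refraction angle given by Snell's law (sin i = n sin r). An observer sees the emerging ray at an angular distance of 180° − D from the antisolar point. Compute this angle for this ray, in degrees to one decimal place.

41.6°

sin r = sin 61.8° / 1.335 = 0.8813/1.335 = 0.6602; r = 41.31°.
D = 2·61.8° − 4·41.31° + 180° = 123.60° − 165.25° + 180° = 138.35°.
Angle from antisolar point = 180° − D = 41.65°.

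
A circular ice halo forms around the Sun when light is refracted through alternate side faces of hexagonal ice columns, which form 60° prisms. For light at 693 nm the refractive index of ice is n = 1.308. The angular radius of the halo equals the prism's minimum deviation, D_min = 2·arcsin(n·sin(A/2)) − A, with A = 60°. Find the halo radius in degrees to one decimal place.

n·sin(A/2) = 1.308 × sin 30° = 1.308 × 0.5000 = 0.6540.
D_min = 2·arcsin(0.6540) − 60° = 2 × 40.844° − 60° = 21.688°.

21.7°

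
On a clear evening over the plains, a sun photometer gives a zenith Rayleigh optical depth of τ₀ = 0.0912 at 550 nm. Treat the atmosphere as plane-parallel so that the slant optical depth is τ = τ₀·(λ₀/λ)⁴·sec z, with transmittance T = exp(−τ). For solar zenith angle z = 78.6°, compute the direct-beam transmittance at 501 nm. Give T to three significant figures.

0.512

sec 78.6° = 5.0593.
τ = 0.0912 × (550/501)⁴ × 5.0593 = 0.0912 × 1.4524 × 5.0593 = 0.6702.
T = exp(−0.6702) = 0.5116.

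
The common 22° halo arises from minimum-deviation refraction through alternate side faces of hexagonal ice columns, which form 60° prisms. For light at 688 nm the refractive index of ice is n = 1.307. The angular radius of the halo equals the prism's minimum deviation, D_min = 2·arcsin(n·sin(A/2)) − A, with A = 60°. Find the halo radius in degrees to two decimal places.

21.61°

n·sin(A/2) = 1.307 × sin 30° = 1.307 × 0.5000 = 0.6535.
D_min = 2·arcsin(0.6535) − 60° = 2 × 40.806° − 60° = 21.612°.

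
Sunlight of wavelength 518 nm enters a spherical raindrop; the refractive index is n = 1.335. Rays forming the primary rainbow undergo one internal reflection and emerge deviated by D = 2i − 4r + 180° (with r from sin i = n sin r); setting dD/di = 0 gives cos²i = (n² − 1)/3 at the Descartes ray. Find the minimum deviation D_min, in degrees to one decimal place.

138.2°

cos²i = (1.78222 − 1)/3 = 0.26074; i = arccos(0.51063) = 59.294°.
sin r = sin 59.294°/1.335 = 0.64405; r = 40.094°.
D_min = 2·59.294° − 4·40.094° + 180° = 138.212°.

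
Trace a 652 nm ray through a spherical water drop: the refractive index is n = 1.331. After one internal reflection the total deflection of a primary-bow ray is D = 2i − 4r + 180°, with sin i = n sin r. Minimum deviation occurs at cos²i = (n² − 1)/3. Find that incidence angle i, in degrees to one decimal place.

59.5°

cos²i = (1.331² − 1)/3 = (1.77156 − 1)/3 = 0.25719.
cos i = 0.50714, so i = 59.527°.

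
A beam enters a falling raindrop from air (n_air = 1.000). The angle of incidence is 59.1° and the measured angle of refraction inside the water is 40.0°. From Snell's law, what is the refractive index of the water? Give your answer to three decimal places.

1.335

n = sin θ_i / sin θ_r = sin 59.1° / sin 40.0° = 0.8581 / 0.6428 = 1.3349.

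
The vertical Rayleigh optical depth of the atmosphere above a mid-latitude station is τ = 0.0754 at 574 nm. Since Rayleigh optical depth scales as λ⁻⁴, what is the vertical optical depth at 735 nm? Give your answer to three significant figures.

τ(735 nm) = τ(574 nm) × (574/735)⁴ = 0.0754 × (0.7810)⁴ = 0.0754 × 0.3720 = 0.0280.

0.0280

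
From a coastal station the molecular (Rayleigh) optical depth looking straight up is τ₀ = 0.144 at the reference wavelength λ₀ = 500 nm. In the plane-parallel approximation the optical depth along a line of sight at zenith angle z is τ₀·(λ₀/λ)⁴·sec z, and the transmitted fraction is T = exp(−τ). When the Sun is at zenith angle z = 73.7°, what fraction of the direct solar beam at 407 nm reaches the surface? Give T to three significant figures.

sec 73.7° = 3.5629.
τ = 0.144 × (500/407)⁴ × 3.5629 = 0.144 × 2.2777 × 3.5629 = 1.1686.
T = exp(−1.1686) = 0.3108.

0.311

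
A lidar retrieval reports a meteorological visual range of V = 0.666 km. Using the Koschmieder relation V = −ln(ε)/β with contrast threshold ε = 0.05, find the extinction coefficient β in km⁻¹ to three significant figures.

β = −ln(0.05) / V = 2.996 / 0.666 = 4.4981 km⁻¹.

4.50 km⁻¹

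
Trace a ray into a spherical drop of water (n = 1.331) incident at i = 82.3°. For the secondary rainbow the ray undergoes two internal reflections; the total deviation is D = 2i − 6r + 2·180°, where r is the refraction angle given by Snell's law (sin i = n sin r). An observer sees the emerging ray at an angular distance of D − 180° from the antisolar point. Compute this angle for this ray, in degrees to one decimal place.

55.9°

sin r = sin 82.3° / 1.331 = 0.9910/1.331 = 0.7445; r = 48.12°.
D = 2·82.3° − 6·48.12° + 2·180° = 164.60° − 288.72° + 360° = 235.88°.
Angle from antisolar point = D − 180° = 55.88°.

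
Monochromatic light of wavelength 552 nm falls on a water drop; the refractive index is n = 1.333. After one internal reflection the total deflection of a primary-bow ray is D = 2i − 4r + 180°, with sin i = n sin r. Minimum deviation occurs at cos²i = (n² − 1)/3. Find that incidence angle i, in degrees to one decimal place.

cos²i = (1.333² − 1)/3 = (1.77689 − 1)/3 = 0.25896.
cos i = 0.50888, so i = 59.410°.

59.4°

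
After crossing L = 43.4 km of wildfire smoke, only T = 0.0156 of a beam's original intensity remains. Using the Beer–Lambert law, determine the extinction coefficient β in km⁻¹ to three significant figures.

0.0959 km⁻¹

Beer–Lambert: T = exp(−βL) ⇒ β = −ln(T)/L = −ln(0.0156)/43.4 = 4.1605/43.4 = 0.09586 km⁻¹.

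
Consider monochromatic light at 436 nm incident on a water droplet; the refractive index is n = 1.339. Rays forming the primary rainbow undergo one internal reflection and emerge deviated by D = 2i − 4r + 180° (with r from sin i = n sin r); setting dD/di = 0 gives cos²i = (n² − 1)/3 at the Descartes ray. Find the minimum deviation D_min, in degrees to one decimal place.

cos²i = (1.79292 − 1)/3 = 0.26431; i = arccos(0.51411) = 59.062°.
sin r = sin 59.062°/1.339 = 0.64057; r = 39.834°.
D_min = 2·59.062° − 4·39.834° + 180° = 138.786°.

138.8°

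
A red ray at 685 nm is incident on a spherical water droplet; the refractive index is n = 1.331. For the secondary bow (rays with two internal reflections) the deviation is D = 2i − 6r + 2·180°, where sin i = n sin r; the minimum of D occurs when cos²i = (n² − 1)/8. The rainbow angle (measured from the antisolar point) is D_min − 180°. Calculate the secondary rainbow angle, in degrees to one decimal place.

cos²i = (1.77156 − 1)/8 = 0.09645; i = arccos(0.31056) = 71.907°.
sin r = sin 71.907°/1.331 = 0.71417; r = 45.575°.
D_min = 2·71.907° − 6·45.575° + 360° = 230.365°.
Rainbow angle = D_min − 180° = 50.365°.

50.4°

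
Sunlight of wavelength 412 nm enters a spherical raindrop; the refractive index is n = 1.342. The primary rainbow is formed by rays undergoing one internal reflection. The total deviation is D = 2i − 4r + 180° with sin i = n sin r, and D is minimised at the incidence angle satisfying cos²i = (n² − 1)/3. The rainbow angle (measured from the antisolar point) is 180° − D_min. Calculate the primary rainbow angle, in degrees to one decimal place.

cos²i = (1.80096 − 1)/3 = 0.26699; i = arccos(0.51671) = 58.888°.
sin r = sin 58.888°/1.342 = 0.63797; r = 39.641°.
D_min = 2·58.888° − 4·39.641° + 180° = 139.213°.
Rainbow angle = 180° − D_min = 40.787°.

40.8°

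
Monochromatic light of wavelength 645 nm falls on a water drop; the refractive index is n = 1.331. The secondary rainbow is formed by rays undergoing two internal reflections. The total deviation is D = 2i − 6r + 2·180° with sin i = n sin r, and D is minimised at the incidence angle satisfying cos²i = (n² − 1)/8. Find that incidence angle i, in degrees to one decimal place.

cos²i = (1.331² − 1)/8 = (1.77156 − 1)/8 = 0.09645.
cos i = 0.31056, so i = 71.907°.

71.9°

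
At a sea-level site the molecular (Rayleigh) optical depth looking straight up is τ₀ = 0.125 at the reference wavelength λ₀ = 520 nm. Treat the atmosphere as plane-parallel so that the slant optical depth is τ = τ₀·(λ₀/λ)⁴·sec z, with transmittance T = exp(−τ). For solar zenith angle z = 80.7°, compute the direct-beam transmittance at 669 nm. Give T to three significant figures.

0.754

sec 80.7° = 6.1880.
τ = 0.125 × (520/669)⁴ × 6.1880 = 0.125 × 0.3650 × 6.1880 = 0.2823.
T = exp(−0.2823) = 0.7540.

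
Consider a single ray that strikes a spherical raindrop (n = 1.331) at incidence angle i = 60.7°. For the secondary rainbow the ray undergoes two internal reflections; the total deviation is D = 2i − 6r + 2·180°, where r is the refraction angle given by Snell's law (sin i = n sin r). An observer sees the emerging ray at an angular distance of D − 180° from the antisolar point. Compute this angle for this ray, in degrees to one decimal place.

55.8°

sin r = sin 60.7° / 1.331 = 0.8721/1.331 = 0.6552; r = 40.93°.
D = 2·60.7° − 6·40.93° + 2·180° = 121.40° − 245.61° + 360° = 235.79°.
Angle from antisolar point = D − 180° = 55.79°.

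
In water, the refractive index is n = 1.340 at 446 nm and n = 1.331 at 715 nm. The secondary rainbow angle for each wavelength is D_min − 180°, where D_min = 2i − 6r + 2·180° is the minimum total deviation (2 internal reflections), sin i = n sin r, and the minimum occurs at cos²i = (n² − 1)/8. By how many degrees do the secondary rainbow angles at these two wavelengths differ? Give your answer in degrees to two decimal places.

2.34°

At 446 nm (n = 1.340): cos²i = 0.09945 → i = 71.618°, r = 45.088°, D_min = 232.709°, rainbow angle = 52.709°.
At 715 nm (n = 1.331): cos²i = 0.09645 → i = 71.907°, r = 45.575°, D_min = 230.365°, rainbow angle = 50.365°.
Angular width = |52.709° − 50.365°| = 2.344°.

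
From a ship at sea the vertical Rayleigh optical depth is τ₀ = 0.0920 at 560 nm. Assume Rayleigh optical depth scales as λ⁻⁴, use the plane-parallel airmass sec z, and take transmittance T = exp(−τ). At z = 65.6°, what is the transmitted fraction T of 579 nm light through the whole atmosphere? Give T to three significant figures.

sec 65.6° = 2.4207.
τ = 0.0920 × (560/579)⁴ × 2.4207 = 0.0920 × 0.8751 × 2.4207 = 0.1949.
T = exp(−0.1949) = 0.8229.

0.823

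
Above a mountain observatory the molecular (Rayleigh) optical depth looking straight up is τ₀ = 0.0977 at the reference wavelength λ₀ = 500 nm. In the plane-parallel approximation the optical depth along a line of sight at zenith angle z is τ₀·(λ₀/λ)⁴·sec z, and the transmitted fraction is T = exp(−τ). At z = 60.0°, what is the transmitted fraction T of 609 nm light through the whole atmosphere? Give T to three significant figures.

sec 60.0° = 2.0000.
τ = 0.0977 × (500/609)⁴ × 2.0000 = 0.0977 × 0.4544 × 2.0000 = 0.0888.
T = exp(−0.0888) = 0.9150.

0.915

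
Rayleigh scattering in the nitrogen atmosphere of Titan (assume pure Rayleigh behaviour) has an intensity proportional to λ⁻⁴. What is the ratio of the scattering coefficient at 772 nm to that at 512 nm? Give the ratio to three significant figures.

Rayleigh scattering ∝ λ⁻⁴, so the ratio of coefficients is the inverse fourth power of the wavelength ratio.
σ(772)/σ(512) = (512/772)⁴ = (0.6632)⁴ = 0.1935.

0.193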